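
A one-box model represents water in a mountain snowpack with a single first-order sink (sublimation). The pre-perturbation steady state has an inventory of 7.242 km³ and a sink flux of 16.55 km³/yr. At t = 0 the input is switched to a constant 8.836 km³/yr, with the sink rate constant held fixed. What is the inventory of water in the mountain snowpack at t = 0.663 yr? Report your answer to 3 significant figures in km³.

4.61 km³

τ = M₀/F₀ = 7.242/16.55 = 0.4376 yr; rate constant k = 1/τ.
New steady state M_∞ = F₁/k = F₁·τ = 8.836 × 0.4376 = 3.8665 km³.
M(t) = M_∞ + (M₀ − M_∞)·e^(−t/τ); t/τ = 0.663/0.4376 = 1.515, so e^(−t/τ) = 0.2198.
M(t) = 3.8665 + 3.376 × 0.2198 = 4.6083 km³.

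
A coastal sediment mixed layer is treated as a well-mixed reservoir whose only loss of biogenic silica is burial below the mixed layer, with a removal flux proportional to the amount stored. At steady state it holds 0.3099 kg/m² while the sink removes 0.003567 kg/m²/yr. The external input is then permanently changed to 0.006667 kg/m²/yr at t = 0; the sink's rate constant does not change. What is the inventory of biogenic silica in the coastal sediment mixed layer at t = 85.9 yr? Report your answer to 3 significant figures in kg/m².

Residence time τ = M₀/F₀ = 86.88 yr. The eventual steady state is M_∞ = M₀·(F₁/F₀) = 0.3099 × 0.006667/0.003567 = 0.57923 kg/m².
The anomaly ΔM(t) = M(t) − M_∞ decays as ΔM₀·e^(−t/τ) with ΔM₀ = 0.3099 − 0.57923 = −0.2693 kg/m².
At t = 85.9 yr, e^(−t/τ) = e^(−0.9887) = 0.3721, so ΔM = −0.1002 kg/m² and M = 0.57923 − 0.1002 = 0.47902 kg/m².

0.479 kg/m²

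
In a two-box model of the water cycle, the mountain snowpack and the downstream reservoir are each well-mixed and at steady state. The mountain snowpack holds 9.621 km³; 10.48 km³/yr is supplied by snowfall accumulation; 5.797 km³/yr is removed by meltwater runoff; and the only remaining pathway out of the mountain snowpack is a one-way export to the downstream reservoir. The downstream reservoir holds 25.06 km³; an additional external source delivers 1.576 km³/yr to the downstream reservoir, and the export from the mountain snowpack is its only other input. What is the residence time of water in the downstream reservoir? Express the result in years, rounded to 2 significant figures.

4.0 yr

Balance the mountain snowpack: ΣF_in = 10.480 km³/yr.
Export to the downstream reservoir = ΣF_in − (5.797) = 4.6830 km³/yr.
Total input to the downstream reservoir = 4.6830 + 1.576 = 6.2590 km³/yr; at steady state this equals its total output.
τ = M / F = 25.06 / 6.2590 = 4.004 yr.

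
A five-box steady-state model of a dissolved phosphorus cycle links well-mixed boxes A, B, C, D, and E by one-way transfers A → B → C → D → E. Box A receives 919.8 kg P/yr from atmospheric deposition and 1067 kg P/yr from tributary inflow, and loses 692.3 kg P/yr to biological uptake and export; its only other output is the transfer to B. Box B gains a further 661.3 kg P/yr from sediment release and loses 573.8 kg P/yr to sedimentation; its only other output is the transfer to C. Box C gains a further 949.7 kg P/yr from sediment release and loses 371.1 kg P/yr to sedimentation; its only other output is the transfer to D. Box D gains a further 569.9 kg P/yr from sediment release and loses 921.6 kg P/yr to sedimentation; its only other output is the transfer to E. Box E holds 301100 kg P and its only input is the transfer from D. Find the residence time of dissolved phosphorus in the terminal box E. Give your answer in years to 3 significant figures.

Box A: F(A→B) = (919.8 + 1067) − 692.3 = 1294.5 kg P/yr.
Box B: F(B→C) = (1294.5 + 661.3) − 573.8 = 1382.0 kg P/yr.
Box C: F(C→D) = (1382.0 + 949.7) − 371.1 = 1960.6 kg P/yr.
Box D: F(D→E) = (1960.6 + 569.9) − 921.6 = 1608.9 kg P/yr.
Box E throughput = its input = 1608.9 kg P/yr; τ = 301100 / 1608.9 = 187.1 yr.

187 yr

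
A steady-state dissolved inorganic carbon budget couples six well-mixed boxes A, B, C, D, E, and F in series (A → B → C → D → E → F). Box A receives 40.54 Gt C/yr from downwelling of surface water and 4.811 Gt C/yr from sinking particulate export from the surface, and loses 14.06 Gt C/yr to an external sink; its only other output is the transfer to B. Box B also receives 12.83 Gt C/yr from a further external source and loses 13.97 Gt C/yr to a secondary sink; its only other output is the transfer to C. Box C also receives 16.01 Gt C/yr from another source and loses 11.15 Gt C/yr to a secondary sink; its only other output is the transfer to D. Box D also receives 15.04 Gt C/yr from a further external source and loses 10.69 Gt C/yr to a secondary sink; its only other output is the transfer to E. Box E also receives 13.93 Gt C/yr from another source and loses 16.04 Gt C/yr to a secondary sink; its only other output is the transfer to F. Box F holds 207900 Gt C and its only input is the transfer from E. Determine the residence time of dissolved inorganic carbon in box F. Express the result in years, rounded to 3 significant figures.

Box A: F(A→B) = (40.54 + 4.811) − 14.06 = 31.291 Gt C/yr.
Box B: F(B→C) = (31.291 + 12.83) − 13.97 = 30.151 Gt C/yr.
Box C: F(C→D) = (30.151 + 16.01) − 11.15 = 35.011 Gt C/yr.
Box D: F(D→E) = (35.011 + 15.04) − 10.69 = 39.361 Gt C/yr.
Box E: F(E→F) = (39.361 + 13.93) − 16.04 = 37.251 Gt C/yr.
Box F throughput = its input = 37.251 Gt C/yr; τ = 207900 / 37.251 = 5581 yr.

5580 yr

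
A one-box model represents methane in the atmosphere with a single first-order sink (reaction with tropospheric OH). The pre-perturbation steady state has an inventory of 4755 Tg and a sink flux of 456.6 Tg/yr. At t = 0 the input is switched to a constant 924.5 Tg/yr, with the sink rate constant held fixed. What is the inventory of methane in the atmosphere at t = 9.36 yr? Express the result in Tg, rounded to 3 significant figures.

7640 Tg

τ = M₀/F₀ = 4755/456.6 = 10.41 yr; rate constant k = 1/τ.
New steady state M_∞ = F₁/k = F₁·τ = 924.5 × 10.41 = 9627.7 Tg.
M(t) = M_∞ + (M₀ − M_∞)·e^(−t/τ); t/τ = 9.36/10.41 = 0.8988, so e^(−t/τ) = 0.4071.
M(t) = 9627.7 − 4873 × 0.4071 = 7644.2 Tg.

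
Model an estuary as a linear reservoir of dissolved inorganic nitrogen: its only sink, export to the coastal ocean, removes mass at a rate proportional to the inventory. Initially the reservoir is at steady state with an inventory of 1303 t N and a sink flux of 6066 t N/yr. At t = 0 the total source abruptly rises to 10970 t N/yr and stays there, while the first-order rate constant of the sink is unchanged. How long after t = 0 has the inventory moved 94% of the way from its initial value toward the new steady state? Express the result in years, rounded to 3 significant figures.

τ = M₀/F₀ = 1303/6066 = 0.2148 yr.
The remaining gap fraction is e^(−t/τ); 94% covered ⇒ e^(−t/τ) = 0.0600.
t = −τ ln(0.0600) = 0.2148 × 2.813 = 0.6043 yr.

0.604 yr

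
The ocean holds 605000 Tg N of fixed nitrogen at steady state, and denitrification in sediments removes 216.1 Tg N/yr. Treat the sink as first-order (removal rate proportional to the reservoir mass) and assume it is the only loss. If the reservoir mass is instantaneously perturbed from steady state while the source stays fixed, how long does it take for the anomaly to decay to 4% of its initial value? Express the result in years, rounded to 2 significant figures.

For a linear reservoir the anomaly decays as exp(−t/τ) with τ = M/F = 605000/216.1 = 2800 yr.
exp(−t/τ) = 0.04 ⇒ t = −τ ln(0.04) = 2800 × 3.219 = 9012 yr.

9000 yr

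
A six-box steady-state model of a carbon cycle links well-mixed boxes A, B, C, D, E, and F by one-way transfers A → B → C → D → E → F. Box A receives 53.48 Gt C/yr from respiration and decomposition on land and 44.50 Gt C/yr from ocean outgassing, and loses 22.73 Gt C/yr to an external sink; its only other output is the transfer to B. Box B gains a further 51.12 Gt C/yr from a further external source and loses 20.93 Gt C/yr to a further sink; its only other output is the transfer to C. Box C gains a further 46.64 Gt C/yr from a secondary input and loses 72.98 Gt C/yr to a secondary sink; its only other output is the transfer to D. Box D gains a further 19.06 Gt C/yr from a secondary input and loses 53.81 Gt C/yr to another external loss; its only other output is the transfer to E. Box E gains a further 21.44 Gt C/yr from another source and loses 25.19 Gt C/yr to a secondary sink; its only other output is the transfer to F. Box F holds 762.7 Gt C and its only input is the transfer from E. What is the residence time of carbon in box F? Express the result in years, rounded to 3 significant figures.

18.8 yr

Box A: F(A→B) = (53.48 + 44.50) − 22.73 = 75.250 Gt C/yr.
Box B: F(B→C) = (75.250 + 51.12) − 20.93 = 105.44 Gt C/yr.
Box C: F(C→D) = (105.44 + 46.64) − 72.98 = 79.100 Gt C/yr.
Box D: F(D→E) = (79.100 + 19.06) − 53.81 = 44.350 Gt C/yr.
Box E: F(E→F) = (44.350 + 21.44) − 25.19 = 40.600 Gt C/yr.
Box F throughput = its input = 40.600 Gt C/yr; τ = 762.7 / 40.600 = 18.79 yr.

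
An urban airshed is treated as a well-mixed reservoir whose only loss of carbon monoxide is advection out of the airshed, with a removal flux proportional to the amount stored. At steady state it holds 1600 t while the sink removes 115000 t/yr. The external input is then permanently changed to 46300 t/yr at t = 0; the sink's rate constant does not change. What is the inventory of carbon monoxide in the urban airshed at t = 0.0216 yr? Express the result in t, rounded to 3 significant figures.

τ = M₀/F₀ = 1600/115000 = 0.01391 yr; rate constant k = 1/τ.
New steady state M_∞ = F₁/k = F₁·τ = 46300 × 0.01391 = 644.17 t.
M(t) = M_∞ + (M₀ − M_∞)·e^(−t/τ); t/τ = 0.0216/0.01391 = 1.552, so e^(−t/τ) = 0.2117.
M(t) = 644.17 + 955.8 × 0.2117 = 846.54 t.

847 t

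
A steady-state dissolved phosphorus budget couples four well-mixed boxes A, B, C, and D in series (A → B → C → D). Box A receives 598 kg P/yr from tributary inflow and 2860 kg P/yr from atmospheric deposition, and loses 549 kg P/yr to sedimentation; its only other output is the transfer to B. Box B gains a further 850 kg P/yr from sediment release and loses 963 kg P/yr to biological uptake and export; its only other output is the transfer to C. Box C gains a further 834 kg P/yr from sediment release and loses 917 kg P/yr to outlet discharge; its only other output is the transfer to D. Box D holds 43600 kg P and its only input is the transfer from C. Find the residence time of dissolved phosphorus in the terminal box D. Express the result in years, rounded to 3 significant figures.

16.1 yr

Box A: F(A→B) = (598 + 2860) − 549 = 2909.0 kg P/yr.
Box B: F(B→C) = (2909.0 + 850) − 963 = 2796.0 kg P/yr.
Box C: F(C→D) = (2796.0 + 834) − 917 = 2713.0 kg P/yr.
Box D throughput = its input = 2713.0 kg P/yr; τ = 43600 / 2713.0 = 16.07 yr.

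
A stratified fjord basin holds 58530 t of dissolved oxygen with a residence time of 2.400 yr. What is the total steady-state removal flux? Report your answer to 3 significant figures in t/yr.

F = M / τ = 58530 / 2.400 = 24390 t/yr.

24400 t/yr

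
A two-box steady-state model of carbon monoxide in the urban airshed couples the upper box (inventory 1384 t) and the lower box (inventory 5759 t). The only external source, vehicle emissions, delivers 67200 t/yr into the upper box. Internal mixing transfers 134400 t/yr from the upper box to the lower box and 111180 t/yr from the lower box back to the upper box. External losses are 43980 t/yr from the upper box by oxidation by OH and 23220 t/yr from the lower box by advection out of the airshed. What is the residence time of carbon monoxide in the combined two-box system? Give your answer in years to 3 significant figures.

For the system as a whole, the A↔B exchange is internal and contributes nothing to the throughput; only the external sinks remove mass.
M_total = 1384 + 5759 = 7143.0 t.
ΣF_external_out = 43980 + 23220 = 67200 t/yr.
τ = M_total / ΣF_ext = 7143.0 / 67200 = 0.1063 yr.

0.106 yr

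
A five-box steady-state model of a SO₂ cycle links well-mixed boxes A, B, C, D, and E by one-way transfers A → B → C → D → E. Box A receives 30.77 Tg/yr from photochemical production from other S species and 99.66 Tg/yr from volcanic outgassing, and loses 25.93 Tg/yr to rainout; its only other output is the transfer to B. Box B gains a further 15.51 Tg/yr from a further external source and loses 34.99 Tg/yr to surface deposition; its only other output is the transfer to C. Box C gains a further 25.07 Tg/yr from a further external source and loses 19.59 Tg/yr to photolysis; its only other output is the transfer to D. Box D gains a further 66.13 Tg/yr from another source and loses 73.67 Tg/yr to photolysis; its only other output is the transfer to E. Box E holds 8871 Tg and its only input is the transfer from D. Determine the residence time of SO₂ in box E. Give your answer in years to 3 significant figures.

107 yr

Box A: F(A→B) = (30.77 + 99.66) − 25.93 = 104.50 Tg/yr.
Box B: F(B→C) = (104.50 + 15.51) − 34.99 = 85.020 Tg/yr.
Box C: F(C→D) = (85.020 + 25.07) − 19.59 = 90.500 Tg/yr.
Box D: F(D→E) = (90.500 + 66.13) − 73.67 = 82.960 Tg/yr.
Box E throughput = its input = 82.960 Tg/yr; τ = 8871 / 82.960 = 106.9 yr.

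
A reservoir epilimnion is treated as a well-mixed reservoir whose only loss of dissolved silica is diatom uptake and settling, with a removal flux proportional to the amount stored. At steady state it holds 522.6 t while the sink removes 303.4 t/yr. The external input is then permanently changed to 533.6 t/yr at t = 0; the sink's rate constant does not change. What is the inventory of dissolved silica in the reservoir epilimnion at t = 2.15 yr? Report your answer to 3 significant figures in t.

Residence time τ = M₀/F₀ = 1.722 yr. The eventual steady state is M_∞ = M₀·(F₁/F₀) = 522.6 × 533.6/303.4 = 919.11 t.
The anomaly ΔM(t) = M(t) − M_∞ decays as ΔM₀·e^(−t/τ) with ΔM₀ = 522.6 − 919.11 = −396.5 t.
At t = 2.15 yr, e^(−t/τ) = e^(−1.248) = 0.2870, so ΔM = −113.8 t and M = 919.11 − 113.8 = 805.31 t.

805 t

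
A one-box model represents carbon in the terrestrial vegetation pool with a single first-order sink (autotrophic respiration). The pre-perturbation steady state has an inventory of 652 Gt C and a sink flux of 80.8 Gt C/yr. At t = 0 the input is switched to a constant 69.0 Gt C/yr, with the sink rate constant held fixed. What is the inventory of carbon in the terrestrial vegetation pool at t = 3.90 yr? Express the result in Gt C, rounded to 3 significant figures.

616 Gt C

Residence time τ = M₀/F₀ = 8.069 yr. The eventual steady state is M_∞ = M₀·(F₁/F₀) = 652 × 69.0/80.8 = 556.78 Gt C.
The anomaly ΔM(t) = M(t) − M_∞ decays as ΔM₀·e^(−t/τ) with ΔM₀ = 652 − 556.78 = 95.22 Gt C.
At t = 3.90 yr, e^(−t/τ) = e^(−0.4833) = 0.6167, so ΔM = 58.72 Gt C and M = 556.78 + 58.72 = 615.51 Gt C.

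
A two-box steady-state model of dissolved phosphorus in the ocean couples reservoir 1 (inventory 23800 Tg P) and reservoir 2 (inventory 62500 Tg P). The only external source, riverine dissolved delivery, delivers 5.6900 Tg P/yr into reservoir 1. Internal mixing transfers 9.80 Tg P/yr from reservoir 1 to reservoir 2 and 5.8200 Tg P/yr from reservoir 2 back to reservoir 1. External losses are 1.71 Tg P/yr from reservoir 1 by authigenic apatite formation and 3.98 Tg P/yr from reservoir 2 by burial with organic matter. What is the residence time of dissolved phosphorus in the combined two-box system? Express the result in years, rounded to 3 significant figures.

Residence time in the combined system uses the total inventory and the total *external* removal — internal exchanges between the two boxes cancel.
M_total = 23800 + 62500 = 86300 Tg P.
ΣF_external_out = 1.71 + 3.98 = 5.6900 Tg P/yr.
τ = M_total / ΣF_ext = 86300 / 5.6900 = 15170 yr.

15200 yr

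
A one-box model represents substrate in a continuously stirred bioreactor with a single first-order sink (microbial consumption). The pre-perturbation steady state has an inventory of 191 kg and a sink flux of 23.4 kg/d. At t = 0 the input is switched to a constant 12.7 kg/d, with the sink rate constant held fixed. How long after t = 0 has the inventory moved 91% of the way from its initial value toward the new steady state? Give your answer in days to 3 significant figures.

19.7 d

τ = M₀/F₀ = 191/23.4 = 8.162 d.
The remaining gap fraction is e^(−t/τ); 91% covered ⇒ e^(−t/τ) = 0.0900.
t = −τ ln(0.0900) = 8.162 × 2.408 = 19.65 d.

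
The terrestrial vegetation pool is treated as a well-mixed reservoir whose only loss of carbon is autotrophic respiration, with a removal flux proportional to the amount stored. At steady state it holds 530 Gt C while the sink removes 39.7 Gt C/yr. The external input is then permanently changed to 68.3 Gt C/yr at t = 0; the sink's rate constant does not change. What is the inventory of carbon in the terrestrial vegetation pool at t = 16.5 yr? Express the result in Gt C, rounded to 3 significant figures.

Residence time τ = M₀/F₀ = 13.35 yr. The eventual steady state is M_∞ = M₀·(F₁/F₀) = 530 × 68.3/39.7 = 911.81 Gt C.
The anomaly ΔM(t) = M(t) − M_∞ decays as ΔM₀·e^(−t/τ) with ΔM₀ = 530 − 911.81 = −381.8 Gt C.
At t = 16.5 yr, e^(−t/τ) = e^(−1.236) = 0.2906, so ΔM = −110.9 Gt C and M = 911.81 − 110.9 = 800.87 Gt C.

801 Gt C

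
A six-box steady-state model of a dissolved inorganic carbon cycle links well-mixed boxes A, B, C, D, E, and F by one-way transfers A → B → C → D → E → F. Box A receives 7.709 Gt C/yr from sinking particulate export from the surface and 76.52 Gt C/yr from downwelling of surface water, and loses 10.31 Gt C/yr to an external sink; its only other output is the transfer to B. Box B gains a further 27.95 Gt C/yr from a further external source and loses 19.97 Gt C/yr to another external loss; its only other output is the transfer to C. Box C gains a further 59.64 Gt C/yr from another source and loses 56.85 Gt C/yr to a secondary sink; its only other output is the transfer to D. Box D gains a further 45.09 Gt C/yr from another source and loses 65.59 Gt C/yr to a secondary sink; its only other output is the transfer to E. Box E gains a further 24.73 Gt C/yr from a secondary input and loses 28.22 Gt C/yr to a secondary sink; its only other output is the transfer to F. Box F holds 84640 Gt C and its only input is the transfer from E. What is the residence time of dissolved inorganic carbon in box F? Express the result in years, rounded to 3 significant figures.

Box A: F(A→B) = (7.709 + 76.52) − 10.31 = 73.919 Gt C/yr.
Box B: F(B→C) = (73.919 + 27.95) − 19.97 = 81.899 Gt C/yr.
Box C: F(C→D) = (81.899 + 59.64) − 56.85 = 84.689 Gt C/yr.
Box D: F(D→E) = (84.689 + 45.09) − 65.59 = 64.189 Gt C/yr.
Box E: F(E→F) = (64.189 + 24.73) − 28.22 = 60.699 Gt C/yr.
Box F throughput = its input = 60.699 Gt C/yr; τ = 84640 / 60.699 = 1394 yr.

1390 yr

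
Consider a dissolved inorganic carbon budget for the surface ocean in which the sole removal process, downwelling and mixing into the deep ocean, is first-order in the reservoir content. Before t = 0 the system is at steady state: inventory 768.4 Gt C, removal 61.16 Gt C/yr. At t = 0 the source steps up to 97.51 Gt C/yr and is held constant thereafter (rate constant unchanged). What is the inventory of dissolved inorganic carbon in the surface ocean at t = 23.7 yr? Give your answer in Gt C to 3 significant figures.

1160 Gt C

The sink rate constant is k = F₀/M₀ = 61.16/768.4 = 0.07959 yr⁻¹.
Solving dM/dt = F₁ − kM with M(0) = M₀ gives M(t) = F₁/k + (M₀ − F₁/k)·e^(−kt).
F₁/k = 97.51/0.07959 = 1225.1 Gt C; kt = 0.07959 × 23.7 = 1.886, e^(−kt) = 0.1516.
M(23.7) = 1225.1 + (768.4 − 1225.1) × 0.1516 = 1225.1 − 69.24 = 1155.8 Gt C.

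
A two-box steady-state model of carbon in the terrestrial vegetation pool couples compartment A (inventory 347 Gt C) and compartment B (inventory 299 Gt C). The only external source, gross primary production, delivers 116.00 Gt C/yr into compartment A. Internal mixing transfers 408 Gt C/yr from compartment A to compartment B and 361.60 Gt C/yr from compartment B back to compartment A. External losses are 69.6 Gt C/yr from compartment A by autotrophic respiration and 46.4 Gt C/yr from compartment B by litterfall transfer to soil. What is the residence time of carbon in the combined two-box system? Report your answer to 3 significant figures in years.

5.57 yr

For the system as a whole, the A↔B exchange is internal and contributes nothing to the throughput; only the external sinks remove mass.
M_total = 347 + 299 = 646.00 Gt C.
ΣF_external_out = 69.6 + 46.4 = 116.00 Gt C/yr.
τ = M_total / ΣF_ext = 646.00 / 116.00 = 5.569 yr.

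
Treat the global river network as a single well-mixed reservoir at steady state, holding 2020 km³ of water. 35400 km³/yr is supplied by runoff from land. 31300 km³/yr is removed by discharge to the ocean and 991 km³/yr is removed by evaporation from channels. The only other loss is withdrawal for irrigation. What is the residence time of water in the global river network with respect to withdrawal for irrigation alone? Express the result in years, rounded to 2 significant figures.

0.65 yr

At steady state ΣF_in = ΣF_out.
ΣF_in = 35400 km³/yr.
Withdrawal for irrigation flux = ΣF_in − (31300 + 991) = 35400 − 32290 = 3109 km³/yr.
τ = M / F = 2020 / 3109 = 0.6497 yr.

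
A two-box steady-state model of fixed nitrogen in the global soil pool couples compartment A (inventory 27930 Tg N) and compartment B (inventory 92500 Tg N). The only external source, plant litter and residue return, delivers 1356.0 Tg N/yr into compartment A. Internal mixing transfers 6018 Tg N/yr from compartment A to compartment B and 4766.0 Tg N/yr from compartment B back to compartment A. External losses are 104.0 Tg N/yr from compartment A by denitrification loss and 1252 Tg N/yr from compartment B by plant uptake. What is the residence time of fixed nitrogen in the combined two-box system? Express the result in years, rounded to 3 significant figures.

88.8 yr

Residence time in the combined system uses the total inventory and the total *external* removal — internal exchanges between the two boxes cancel.
M_total = 27930 + 92500 = 120430 Tg N.
ΣF_external_out = 104.0 + 1252 = 1356.0 Tg N/yr.
τ = M_total / ΣF_ext = 120430 / 1356.0 = 88.81 yr.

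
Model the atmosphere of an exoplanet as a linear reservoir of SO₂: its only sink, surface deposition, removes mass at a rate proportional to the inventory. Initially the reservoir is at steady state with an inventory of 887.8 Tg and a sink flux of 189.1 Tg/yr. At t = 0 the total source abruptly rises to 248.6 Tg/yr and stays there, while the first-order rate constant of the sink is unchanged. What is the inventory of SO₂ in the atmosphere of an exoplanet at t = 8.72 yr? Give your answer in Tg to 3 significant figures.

τ = M₀/F₀ = 887.8/189.1 = 4.695 yr; rate constant k = 1/τ.
New steady state M_∞ = F₁/k = F₁·τ = 248.6 × 4.695 = 1167.1 Tg.
M(t) = M_∞ + (M₀ − M_∞)·e^(−t/τ); t/τ = 8.72/4.695 = 1.857, so e^(−t/τ) = 0.1561.
M(t) = 1167.1 − 279.3 × 0.1561 = 1123.5 Tg.

1120 Tg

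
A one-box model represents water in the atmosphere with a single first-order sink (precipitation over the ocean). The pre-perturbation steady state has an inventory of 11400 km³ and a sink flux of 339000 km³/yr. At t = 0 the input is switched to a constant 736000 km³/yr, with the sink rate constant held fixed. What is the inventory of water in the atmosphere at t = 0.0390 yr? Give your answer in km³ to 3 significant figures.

20600 km³

The sink rate constant is k = F₀/M₀ = 339000/11400 = 29.74 yr⁻¹.
Solving dM/dt = F₁ − kM with M(0) = M₀ gives M(t) = F₁/k + (M₀ − F₁/k)·e^(−kt).
F₁/k = 736000/29.74 = 24750 km³; kt = 29.74 × 0.0390 = 1.160, e^(−kt) = 0.3136.
M(0.0390) = 24750 + (11400 − 24750) × 0.3136 = 24750 − 4186 = 20564 km³.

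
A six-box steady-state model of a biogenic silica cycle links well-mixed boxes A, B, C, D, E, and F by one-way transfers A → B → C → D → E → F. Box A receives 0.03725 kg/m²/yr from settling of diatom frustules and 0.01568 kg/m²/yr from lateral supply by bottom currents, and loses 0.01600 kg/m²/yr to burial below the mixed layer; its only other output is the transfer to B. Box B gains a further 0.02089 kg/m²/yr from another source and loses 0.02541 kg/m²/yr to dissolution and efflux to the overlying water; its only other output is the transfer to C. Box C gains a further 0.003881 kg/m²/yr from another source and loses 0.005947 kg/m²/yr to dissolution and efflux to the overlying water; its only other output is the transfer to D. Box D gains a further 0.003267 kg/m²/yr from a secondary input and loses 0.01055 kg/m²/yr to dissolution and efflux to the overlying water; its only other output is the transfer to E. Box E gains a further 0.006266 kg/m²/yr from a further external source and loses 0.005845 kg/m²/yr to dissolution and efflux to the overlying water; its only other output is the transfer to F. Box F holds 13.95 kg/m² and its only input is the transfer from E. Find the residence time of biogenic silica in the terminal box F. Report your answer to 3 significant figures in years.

594 yr

Box A: F(A→B) = (0.03725 + 0.01568) − 0.01600 = 0.036930 kg/m²/yr.
Box B: F(B→C) = (0.036930 + 0.02089) − 0.02541 = 0.032410 kg/m²/yr.
Box C: F(C→D) = (0.032410 + 0.003881) − 0.005947 = 0.030344 kg/m²/yr.
Box D: F(D→E) = (0.030344 + 0.003267) − 0.01055 = 0.023061 kg/m²/yr.
Box E: F(E→F) = (0.023061 + 0.006266) − 0.005845 = 0.023482 kg/m²/yr.
Box F throughput = its input = 0.023482 kg/m²/yr; τ = 13.95 / 0.023482 = 594.1 yr.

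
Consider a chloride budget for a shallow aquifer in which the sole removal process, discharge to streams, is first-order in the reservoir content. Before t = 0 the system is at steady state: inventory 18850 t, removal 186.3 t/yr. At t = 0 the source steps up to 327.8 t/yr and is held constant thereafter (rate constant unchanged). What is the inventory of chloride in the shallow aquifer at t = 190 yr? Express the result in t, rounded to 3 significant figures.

31000 t

The sink rate constant is k = F₀/M₀ = 186.3/18850 = 0.009883 yr⁻¹.
Solving dM/dt = F₁ − kM with M(0) = M₀ gives M(t) = F₁/k + (M₀ − F₁/k)·e^(−kt).
F₁/k = 327.8/0.009883 = 33167 t; kt = 0.009883 × 190 = 1.878, e^(−kt) = 0.1529.
M(190) = 33167 + (18850 − 33167) × 0.1529 = 33167 − 2189 = 30978 t.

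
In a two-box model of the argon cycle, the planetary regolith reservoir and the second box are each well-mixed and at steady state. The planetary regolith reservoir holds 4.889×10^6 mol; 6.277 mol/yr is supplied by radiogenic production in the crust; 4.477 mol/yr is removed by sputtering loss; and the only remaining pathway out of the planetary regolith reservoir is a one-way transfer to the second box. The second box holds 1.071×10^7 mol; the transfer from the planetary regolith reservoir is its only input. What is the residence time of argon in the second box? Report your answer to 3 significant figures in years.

5.95×10^6 yr

Balance the planetary regolith reservoir: ΣF_in = 6.2770 mol/yr.
Transfer to the second box = ΣF_in − (4.477) = 1.8000 mol/yr.
At steady state the output of the second box equals its input, 1.8000 mol/yr.
τ = M / F = 1.071×10^7 / 1.8000 = 5.950×10^6 yr.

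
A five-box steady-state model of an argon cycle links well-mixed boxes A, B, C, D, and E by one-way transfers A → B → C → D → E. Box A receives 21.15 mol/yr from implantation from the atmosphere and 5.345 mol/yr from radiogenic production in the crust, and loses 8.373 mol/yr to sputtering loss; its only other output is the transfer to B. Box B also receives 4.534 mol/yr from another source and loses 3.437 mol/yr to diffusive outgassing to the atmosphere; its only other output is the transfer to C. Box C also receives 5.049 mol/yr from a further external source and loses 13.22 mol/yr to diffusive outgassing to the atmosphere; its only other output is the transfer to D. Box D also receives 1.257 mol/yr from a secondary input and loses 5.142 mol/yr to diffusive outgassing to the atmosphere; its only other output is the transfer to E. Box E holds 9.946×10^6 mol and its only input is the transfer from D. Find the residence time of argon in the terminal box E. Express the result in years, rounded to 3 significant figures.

1.39×10^6 yr

Box A: F(A→B) = (21.15 + 5.345) − 8.373 = 18.122 mol/yr.
Box B: F(B→C) = (18.122 + 4.534) − 3.437 = 19.219 mol/yr.
Box C: F(C→D) = (19.219 + 5.049) − 13.22 = 11.048 mol/yr.
Box D: F(D→E) = (11.048 + 1.257) − 5.142 = 7.1630 mol/yr.
Box E throughput = its input = 7.1630 mol/yr; τ = 9.946×10^6 / 7.1630 = 1.389×10^6 yr.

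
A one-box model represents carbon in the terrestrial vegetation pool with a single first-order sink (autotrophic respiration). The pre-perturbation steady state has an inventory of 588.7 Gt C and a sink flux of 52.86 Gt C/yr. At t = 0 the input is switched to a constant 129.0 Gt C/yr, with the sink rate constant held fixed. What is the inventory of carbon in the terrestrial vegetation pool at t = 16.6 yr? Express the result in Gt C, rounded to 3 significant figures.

1250 Gt C

τ = M₀/F₀ = 588.7/52.86 = 11.14 yr; rate constant k = 1/τ.
New steady state M_∞ = F₁/k = F₁·τ = 129.0 × 11.14 = 1436.7 Gt C.
M(t) = M_∞ + (M₀ − M_∞)·e^(−t/τ); t/τ = 16.6/11.14 = 1.491, so e^(−t/τ) = 0.2253.
M(t) = 1436.7 − 848.0 × 0.2253 = 1245.7 Gt C.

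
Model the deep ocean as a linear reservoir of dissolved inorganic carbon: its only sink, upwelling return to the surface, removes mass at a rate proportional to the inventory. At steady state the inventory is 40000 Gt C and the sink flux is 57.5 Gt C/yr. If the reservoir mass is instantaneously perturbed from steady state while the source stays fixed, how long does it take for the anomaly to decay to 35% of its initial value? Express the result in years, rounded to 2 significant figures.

730 yr

For a linear reservoir the anomaly decays as exp(−t/τ) with τ = M/F = 40000/57.5 = 695.7 yr.
exp(−t/τ) = 0.35 ⇒ t = −τ ln(0.35) = 695.7 × 1.050 = 730.3 yr.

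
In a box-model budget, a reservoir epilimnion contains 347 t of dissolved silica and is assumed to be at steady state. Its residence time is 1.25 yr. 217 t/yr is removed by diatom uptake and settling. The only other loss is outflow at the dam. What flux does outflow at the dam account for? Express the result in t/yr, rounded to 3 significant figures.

60.6 t/yr

Total removal F = M/τ = 347 / 1.25 = 277.6 t/yr.
Outflow at the dam = F − (217) = 277.6 − 217.0 = 60.60 t/yr.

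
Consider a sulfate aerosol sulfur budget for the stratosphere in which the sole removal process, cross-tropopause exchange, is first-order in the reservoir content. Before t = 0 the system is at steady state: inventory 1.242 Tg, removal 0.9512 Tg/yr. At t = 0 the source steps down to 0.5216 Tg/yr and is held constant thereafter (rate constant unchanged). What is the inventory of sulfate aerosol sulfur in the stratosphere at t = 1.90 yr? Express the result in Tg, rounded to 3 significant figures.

τ = M₀/F₀ = 1.242/0.9512 = 1.306 yr; rate constant k = 1/τ.
New steady state M_∞ = F₁/k = F₁·τ = 0.5216 × 1.306 = 0.68106 Tg.
M(t) = M_∞ + (M₀ − M_∞)·e^(−t/τ); t/τ = 1.90/1.306 = 1.455, so e^(−t/τ) = 0.2334.
M(t) = 0.68106 + 0.5609 × 0.2334 = 0.81197 Tg.

0.812 Tg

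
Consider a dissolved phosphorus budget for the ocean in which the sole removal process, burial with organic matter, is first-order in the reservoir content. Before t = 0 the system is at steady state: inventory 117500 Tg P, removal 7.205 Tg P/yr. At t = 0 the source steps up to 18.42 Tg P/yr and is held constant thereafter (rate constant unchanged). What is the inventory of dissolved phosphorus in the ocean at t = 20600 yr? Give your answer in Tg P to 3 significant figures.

The sink rate constant is k = F₀/M₀ = 7.205/117500 = 6.132×10^-5 yr⁻¹.
Solving dM/dt = F₁ − kM with M(0) = M₀ gives M(t) = F₁/k + (M₀ − F₁/k)·e^(−kt).
F₁/k = 18.42/6.132×10^-5 = 300400 Tg P; kt = 6.132×10^-5 × 20600 = 1.263, e^(−kt) = 0.2828.
M(20600) = 300400 + (117500 − 300400) × 0.2828 = 300400 − 51710 = 248680 Tg P.

249000 Tg P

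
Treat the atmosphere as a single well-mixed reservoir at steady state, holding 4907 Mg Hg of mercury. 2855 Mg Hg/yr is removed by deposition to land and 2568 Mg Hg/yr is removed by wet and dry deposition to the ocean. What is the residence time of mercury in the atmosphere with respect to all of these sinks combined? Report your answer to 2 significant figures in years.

0.90 yr

Total removal flux = 2855 + 2568 = 5423.0 Mg Hg/yr.
τ = M / ΣF_out = 4907 / 5423.0 = 0.9048 yr.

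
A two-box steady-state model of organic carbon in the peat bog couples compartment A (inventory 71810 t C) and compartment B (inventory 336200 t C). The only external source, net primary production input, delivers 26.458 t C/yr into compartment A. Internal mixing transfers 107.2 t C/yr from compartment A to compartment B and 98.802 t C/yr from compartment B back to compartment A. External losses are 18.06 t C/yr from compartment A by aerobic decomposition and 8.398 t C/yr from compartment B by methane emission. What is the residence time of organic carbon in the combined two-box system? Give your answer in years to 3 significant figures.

Residence time in the combined system uses the total inventory and the total *external* removal — internal exchanges between the two boxes cancel.
M_total = 71810 + 336200 = 408010 t C.
ΣF_external_out = 18.06 + 8.398 = 26.458 t C/yr.
τ = M_total / ΣF_ext = 408010 / 26.458 = 15420 yr.

15400 yr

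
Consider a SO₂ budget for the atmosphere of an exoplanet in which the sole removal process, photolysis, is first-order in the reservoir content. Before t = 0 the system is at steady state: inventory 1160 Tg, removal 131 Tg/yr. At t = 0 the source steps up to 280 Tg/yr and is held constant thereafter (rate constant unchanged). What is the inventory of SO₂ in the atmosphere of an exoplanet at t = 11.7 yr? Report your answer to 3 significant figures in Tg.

The sink rate constant is k = F₀/M₀ = 131/1160 = 0.1129 yr⁻¹.
Solving dM/dt = F₁ − kM with M(0) = M₀ gives M(t) = F₁/k + (M₀ − F₁/k)·e^(−kt).
F₁/k = 280/0.1129 = 2479.4 Tg; kt = 0.1129 × 11.7 = 1.321, e^(−kt) = 0.2668.
M(11.7) = 2479.4 + (1160 − 2479.4) × 0.2668 = 2479.4 − 352.0 = 2127.4 Tg.

2130 Tg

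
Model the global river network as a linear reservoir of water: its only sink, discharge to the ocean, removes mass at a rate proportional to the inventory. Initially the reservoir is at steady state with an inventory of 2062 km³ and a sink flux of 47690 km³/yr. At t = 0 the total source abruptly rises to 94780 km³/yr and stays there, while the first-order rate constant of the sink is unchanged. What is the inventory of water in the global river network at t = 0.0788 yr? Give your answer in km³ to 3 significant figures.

Residence time τ = M₀/F₀ = 0.04324 yr. The eventual steady state is M_∞ = M₀·(F₁/F₀) = 2062 × 94780/47690 = 4098.1 km³.
The anomaly ΔM(t) = M(t) − M_∞ decays as ΔM₀·e^(−t/τ) with ΔM₀ = 2062 − 4098.1 = −2036 km³.
At t = 0.0788 yr, e^(−t/τ) = e^(−1.822) = 0.1616, so ΔM = −329.1 km³ and M = 4098.1 − 329.1 = 3769.0 km³.

3770 km³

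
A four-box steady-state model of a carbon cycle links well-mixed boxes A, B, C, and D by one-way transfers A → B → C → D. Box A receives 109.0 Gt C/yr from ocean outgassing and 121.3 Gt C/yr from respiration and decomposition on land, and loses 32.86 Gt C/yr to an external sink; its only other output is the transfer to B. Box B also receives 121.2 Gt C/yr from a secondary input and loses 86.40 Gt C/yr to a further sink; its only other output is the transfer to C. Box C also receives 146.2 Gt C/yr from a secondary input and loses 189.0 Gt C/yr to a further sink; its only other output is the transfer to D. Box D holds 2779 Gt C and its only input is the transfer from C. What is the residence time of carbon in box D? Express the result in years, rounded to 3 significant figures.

Box A: F(A→B) = (109.0 + 121.3) − 32.86 = 197.44 Gt C/yr.
Box B: F(B→C) = (197.44 + 121.2) − 86.40 = 232.24 Gt C/yr.
Box C: F(C→D) = (232.24 + 146.2) − 189.0 = 189.44 Gt C/yr.
Box D throughput = its input = 189.44 Gt C/yr; τ = 2779 / 189.44 = 14.67 yr.

14.7 yr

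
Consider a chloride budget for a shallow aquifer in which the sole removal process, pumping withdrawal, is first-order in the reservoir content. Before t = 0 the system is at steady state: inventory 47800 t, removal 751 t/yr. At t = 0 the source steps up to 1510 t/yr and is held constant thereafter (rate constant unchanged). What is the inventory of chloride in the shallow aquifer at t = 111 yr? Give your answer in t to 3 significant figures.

87700 t

Residence time τ = M₀/F₀ = 63.65 yr. The eventual steady state is M_∞ = M₀·(F₁/F₀) = 47800 × 1510/751 = 96109 t.
The anomaly ΔM(t) = M(t) − M_∞ decays as ΔM₀·e^(−t/τ) with ΔM₀ = 47800 − 96109 = −48310 t.
At t = 111 yr, e^(−t/τ) = e^(−1.744) = 0.1748, so ΔM = −8446 t and M = 96109 − 8446 = 87663 t.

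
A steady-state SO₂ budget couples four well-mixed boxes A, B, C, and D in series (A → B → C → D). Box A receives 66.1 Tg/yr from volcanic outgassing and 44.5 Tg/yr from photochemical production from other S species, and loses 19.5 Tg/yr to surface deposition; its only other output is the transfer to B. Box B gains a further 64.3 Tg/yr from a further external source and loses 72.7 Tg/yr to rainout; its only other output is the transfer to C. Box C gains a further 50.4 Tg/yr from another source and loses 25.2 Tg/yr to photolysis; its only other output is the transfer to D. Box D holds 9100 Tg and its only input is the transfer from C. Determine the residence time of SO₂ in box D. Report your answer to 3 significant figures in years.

Box A: F(A→B) = (66.1 + 44.5) − 19.5 = 91.100 Tg/yr.
Box B: F(B→C) = (91.100 + 64.3) − 72.7 = 82.700 Tg/yr.
Box C: F(C→D) = (82.700 + 50.4) − 25.2 = 107.90 Tg/yr.
Box D throughput = its input = 107.90 Tg/yr; τ = 9100 / 107.90 = 84.34 yr.

84.3 yr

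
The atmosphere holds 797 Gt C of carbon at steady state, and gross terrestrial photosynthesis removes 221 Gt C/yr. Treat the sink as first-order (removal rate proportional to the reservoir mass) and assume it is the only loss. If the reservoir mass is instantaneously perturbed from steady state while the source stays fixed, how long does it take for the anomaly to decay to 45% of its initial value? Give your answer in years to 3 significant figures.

For a linear reservoir the anomaly decays as exp(−t/τ) with τ = M/F = 797/221 = 3.606 yr.
exp(−t/τ) = 0.45 ⇒ t = −τ ln(0.45) = 3.606 × 0.7985 = 2.880 yr.

2.88 yr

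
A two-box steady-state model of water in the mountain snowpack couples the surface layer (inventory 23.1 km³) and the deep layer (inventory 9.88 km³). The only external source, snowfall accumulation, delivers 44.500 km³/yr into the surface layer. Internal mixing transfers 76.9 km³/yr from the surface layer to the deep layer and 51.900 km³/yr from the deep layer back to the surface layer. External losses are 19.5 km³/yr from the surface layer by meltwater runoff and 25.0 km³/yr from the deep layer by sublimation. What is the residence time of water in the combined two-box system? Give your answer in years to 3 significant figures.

Treat the two boxes together as one reservoir: the mixing fluxes between them are internal recycling, so τ = ΣM / Σ(external losses).
M_total = 23.1 + 9.88 = 32.980 km³.
ΣF_external_out = 19.5 + 25.0 = 44.500 km³/yr.
τ = M_total / ΣF_ext = 32.980 / 44.500 = 0.7411 yr.

0.741 yr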